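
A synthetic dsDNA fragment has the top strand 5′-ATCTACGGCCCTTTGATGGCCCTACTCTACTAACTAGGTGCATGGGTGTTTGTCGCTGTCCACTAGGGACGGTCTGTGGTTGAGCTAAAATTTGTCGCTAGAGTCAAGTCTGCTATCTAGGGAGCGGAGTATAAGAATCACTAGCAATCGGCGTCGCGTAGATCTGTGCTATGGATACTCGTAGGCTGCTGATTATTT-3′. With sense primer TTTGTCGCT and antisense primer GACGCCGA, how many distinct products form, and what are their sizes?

Two products: 107 bp, 65 bp

The forward primer TTTGTCGCT matches the top strand at positions 49–57, 91–99.
The reverse primer's reverse complement is TCGGCGTC, matching at positions 148–155.
Each forward site pairs with the reverse site to give a product ending at position 155: sizes 107, 65 bp.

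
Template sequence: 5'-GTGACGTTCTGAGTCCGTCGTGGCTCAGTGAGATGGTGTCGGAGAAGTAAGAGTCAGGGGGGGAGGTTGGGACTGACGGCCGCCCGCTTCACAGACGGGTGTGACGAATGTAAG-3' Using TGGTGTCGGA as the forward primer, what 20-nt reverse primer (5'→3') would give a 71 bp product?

5'-TCACACCCGTCTGTGAAGCG-3'

The forward primer binds at positions 34–43, so a 71 bp product ends at position 34 + 71 − 1 = 104.
The reverse primer anneals to the top strand over positions 85–104, i.e. to CGCTTCACAGACGGGTGTGA.
Its sequence written 5'→3' is the reverse complement: TCACACCCGTCTGTGAAGCG.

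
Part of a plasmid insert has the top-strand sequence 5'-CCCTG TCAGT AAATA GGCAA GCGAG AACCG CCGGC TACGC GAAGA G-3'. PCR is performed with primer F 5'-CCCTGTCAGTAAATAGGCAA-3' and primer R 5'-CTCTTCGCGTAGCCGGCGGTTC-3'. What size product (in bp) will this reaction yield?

Forward primer CCCTGTCAGTAAATAGGCAA is found on the top strand at positions 1–20.
Reverse complement of the reverse primer: GAACCGCCGGCTACGCGAAGAG. This occurs on the top strand at positions 25–46.
The product runs from position 1 to position 46, so its length is 46 − 1 + 1 = 46 bp.

46 bp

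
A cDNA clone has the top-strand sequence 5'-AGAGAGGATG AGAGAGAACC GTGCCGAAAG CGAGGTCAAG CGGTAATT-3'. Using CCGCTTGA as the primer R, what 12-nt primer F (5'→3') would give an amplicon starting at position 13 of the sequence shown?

5'-AGAGAACCGTGC-3'

The reverse primer's reverse complement TCAAGCGG matches the template at positions 36–43; the product starts at position 13.
The forward primer is identical to the top strand over positions 13–24: AGAGAACCGTGC.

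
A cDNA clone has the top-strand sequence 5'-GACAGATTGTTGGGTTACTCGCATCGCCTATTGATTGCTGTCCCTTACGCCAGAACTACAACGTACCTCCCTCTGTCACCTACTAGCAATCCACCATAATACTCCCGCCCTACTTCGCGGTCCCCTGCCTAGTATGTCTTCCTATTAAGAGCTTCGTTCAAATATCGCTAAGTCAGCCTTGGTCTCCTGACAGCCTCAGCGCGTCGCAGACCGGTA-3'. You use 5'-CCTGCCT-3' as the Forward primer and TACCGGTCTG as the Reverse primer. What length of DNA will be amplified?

Forward primer CCTGCCT is found on the top strand at positions 124–130.
Taking the reverse complement of TACCGGTCTG gives CAGACCGGTA, found at positions 207–216 on the template; the primer anneals here to the top strand with its 3' end pointing upstream.
Amplicon spans positions 124–216: 93 bp.

93 bp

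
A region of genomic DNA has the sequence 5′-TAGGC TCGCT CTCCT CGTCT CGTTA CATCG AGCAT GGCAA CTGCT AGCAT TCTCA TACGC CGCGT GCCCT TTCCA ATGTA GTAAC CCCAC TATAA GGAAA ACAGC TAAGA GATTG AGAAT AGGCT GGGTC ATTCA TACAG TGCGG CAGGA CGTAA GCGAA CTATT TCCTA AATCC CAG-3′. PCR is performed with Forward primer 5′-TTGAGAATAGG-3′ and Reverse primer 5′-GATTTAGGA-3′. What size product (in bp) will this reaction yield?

62 bp

Scanning the template, TTGAGAATAGG occurs at positions 113–123; this primer anneals to the bottom strand there with its 3' end pointing downstream.
Taking the reverse complement of GATTTAGGA gives TCCTAAATC, found at positions 166–174 on the template; the primer anneals here to the top strand with its 3' end pointing upstream.
The product runs from position 113 to position 174, so its length is 174 − 113 + 1 = 62 bp.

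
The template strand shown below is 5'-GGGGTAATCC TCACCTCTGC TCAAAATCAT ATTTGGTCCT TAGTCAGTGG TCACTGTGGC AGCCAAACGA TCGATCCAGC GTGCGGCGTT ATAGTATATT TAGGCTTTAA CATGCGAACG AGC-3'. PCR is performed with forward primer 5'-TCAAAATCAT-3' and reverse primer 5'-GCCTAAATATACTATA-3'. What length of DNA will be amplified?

Forward primer TCAAAATCAT is found on the top strand at positions 21–30.
The reverse primer's reverse complement is TATAGTATATTTAGGC, which matches the template at positions 90–105.
The product runs from position 21 to position 105, so its length is 105 − 21 + 1 = 85 bp.

85 bp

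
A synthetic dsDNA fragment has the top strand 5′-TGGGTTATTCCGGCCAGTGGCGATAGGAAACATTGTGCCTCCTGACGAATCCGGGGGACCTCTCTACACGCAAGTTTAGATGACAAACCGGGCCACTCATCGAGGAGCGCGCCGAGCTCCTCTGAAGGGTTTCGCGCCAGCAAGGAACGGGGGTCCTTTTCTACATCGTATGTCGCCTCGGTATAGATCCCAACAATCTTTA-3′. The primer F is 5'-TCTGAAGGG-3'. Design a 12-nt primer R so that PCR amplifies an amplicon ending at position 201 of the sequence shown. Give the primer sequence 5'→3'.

5'-AAAGATTGTTGG-3'

The forward primer binds at positions 121–129; the product's 3' end on the top strand is position 201.
The reverse primer anneals to the top strand over positions 190–201, i.e. to CCAACAATCTTT.
Its sequence written 5'→3' is the reverse complement: AAAGATTGTTGG.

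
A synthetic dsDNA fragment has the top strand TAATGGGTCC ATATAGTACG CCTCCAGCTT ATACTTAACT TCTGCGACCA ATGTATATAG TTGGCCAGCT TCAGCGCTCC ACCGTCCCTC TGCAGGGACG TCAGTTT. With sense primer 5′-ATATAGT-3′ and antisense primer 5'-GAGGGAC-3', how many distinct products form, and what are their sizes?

Two products: 80 bp, 36 bp

The forward primer ATATAGT matches the top strand at positions 11–17, 55–61.
The reverse primer's reverse complement is GTCCCTC, matching at positions 84–90.
Each forward site pairs with the reverse site to give a product ending at position 90: sizes 80, 36 bp.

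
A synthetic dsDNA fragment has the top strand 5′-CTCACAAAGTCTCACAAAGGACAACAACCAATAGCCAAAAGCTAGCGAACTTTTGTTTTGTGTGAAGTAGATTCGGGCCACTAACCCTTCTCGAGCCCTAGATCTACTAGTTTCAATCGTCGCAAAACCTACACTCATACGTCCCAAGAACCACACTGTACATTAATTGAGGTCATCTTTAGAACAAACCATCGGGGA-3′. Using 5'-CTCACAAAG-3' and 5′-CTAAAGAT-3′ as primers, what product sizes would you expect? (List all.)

182 bp, 172 bp

The forward primer CTCACAAAG matches the top strand at positions 1–9, 11–19.
The reverse primer's reverse complement is ATCTTTAG, matching at positions 175–182.
Each forward site pairs with the reverse site to give a product ending at position 182: sizes 182, 172 bp.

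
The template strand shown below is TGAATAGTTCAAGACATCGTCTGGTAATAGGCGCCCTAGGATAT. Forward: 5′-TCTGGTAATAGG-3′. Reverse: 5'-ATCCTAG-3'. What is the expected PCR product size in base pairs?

23 bp

Scanning the template, TCTGGTAATAGG occurs at positions 20–31; this primer anneals to the bottom strand there with its 3' end pointing downstream.
Reverse complement of the reverse primer: CTAGGAT. This occurs on the top strand at positions 36–42.
Amplicon spans positions 20–42: 23 bp.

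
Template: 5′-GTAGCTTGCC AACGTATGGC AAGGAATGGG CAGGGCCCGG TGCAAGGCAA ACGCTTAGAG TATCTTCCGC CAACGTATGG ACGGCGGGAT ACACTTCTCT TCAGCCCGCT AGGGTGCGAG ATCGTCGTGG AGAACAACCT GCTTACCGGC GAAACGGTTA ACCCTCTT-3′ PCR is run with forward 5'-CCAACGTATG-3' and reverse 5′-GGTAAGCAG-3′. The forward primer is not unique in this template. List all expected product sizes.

The forward primer CCAACGTATG matches the top strand at positions 9–18, 70–79.
The reverse primer's reverse complement is CTGCTTACC, matching at positions 139–147.
Each forward site pairs with the reverse site to give a product ending at position 147: sizes 139, 78 bp.

139 bp, 78 bp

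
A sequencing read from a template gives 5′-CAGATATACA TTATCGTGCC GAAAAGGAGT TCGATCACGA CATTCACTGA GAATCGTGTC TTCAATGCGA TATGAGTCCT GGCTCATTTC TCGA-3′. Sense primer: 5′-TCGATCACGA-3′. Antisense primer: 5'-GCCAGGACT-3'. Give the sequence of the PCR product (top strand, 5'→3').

5'-TCGATCACGACATTCACTGAGAATCGTGTCTTCAATGCGATATGAGTCCTGGC-3'

Scanning the template, TCGATCACGA occurs at positions 31–40; this primer anneals to the bottom strand there with its 3' end pointing downstream.
The reverse primer's reverse complement is AGTCCTGGC, which matches the template at positions 75–83.
The product is the template from position 31 through 83 (53 bp).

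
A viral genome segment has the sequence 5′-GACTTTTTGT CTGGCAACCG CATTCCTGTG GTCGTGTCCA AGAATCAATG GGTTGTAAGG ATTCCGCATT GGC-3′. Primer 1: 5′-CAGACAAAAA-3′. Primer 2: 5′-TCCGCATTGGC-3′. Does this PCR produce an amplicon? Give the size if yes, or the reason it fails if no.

Primer 1 (CAGACAAAAA) has reverse complement TTTTTGTCTG, which matches the top strand at positions 4–13; primer 1 anneals to the top strand there with its 3' end pointing upstream toward position 4.
Primer 2 (TCCGCATTGGC) matches the top strand directly at positions 63–73; it anneals to the bottom strand with its 3' end pointing downstream toward position 73.
The 3' ends diverge (primer 1 extends toward position 1, primer 2 toward position 73), so the primers never converge on a shared product.

No product — the primers' 3' ends point away from each other.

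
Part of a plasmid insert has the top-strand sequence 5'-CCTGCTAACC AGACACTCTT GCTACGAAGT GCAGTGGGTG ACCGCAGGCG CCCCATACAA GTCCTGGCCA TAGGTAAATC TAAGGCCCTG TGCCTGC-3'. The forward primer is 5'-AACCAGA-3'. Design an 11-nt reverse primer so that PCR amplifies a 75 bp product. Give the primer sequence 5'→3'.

5'-AGATTTACCTA-3'

The forward primer binds at positions 7–13, so a 75 bp product ends at position 7 + 75 − 1 = 81.
The reverse primer anneals to the top strand over positions 71–81, i.e. to TAGGTAAATCT.
Its sequence written 5'→3' is the reverse complement: AGATTTACCTA.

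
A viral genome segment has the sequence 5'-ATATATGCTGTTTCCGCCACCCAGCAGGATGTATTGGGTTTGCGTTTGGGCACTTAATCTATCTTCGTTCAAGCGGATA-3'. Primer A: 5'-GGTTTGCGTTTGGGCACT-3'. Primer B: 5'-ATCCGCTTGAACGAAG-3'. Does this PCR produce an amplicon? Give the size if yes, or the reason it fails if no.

Primer A (GGTTTGCGTTTGGGCACT) matches the top strand at positions 37–54; it acts as a forward primer.
Primer B's reverse complement is CTTCGTTCAAGCGGAT, matching the top strand at positions 63–78; it acts as a reverse primer.
The 3' ends face each other across positions 37–78, giving a 42 bp product.

Yes — a 42 bp product.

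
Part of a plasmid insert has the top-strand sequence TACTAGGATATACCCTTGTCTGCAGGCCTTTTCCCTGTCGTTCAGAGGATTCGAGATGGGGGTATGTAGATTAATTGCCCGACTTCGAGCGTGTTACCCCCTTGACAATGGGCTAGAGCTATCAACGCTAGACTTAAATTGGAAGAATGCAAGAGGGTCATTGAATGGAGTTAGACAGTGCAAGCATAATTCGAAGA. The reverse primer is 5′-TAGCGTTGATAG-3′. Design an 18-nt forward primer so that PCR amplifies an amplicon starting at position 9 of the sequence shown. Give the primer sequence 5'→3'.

The reverse primer's reverse complement CTATCAACGCTA matches the template at positions 119–130; the product starts at position 9.
The forward primer is identical to the top strand over positions 9–26: TATACCCTTGTCTGCAGG.

5'-TATACCCTTGTCTGCAGG-3'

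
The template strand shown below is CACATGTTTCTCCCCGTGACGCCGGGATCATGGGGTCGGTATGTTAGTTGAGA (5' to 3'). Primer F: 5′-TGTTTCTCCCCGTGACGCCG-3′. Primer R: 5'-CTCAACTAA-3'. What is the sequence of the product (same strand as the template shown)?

Forward primer TGTTTCTCCCCGTGACGCCG is found on the top strand at positions 5–24.
The reverse primer's reverse complement is TTAGTTGAG, which matches the template at positions 44–52.
The product is the template from position 5 through 52 (48 bp).

5'-TGTTTCTCCCCGTGACGCCGGGATCATGGGGTCGGTATGTTAGTTGAG-3'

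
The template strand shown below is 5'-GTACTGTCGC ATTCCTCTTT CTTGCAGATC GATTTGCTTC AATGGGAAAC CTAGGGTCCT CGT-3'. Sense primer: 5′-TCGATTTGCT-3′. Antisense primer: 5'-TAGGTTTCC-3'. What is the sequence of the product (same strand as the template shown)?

The forward primer matches the template at positions 29–38.
Reverse complement of the reverse primer: GGAAACCTA. This occurs on the top strand at positions 45–53.
The product is the template from position 29 through 53 (25 bp).

5'-TCGATTTGCTTCAATGGGAAACCTA-3'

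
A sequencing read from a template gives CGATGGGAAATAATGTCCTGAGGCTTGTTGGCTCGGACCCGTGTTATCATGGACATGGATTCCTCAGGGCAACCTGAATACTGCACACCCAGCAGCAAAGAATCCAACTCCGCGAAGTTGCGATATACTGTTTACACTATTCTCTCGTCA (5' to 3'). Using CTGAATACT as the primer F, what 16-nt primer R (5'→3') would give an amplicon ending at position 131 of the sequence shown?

The forward primer binds at positions 74–82; the product's 3' end on the top strand is position 131.
The reverse primer anneals to the top strand over positions 116–131, i.e. to AGTTGCGATATACTGT.
Its sequence written 5'→3' is the reverse complement: ACAGTATATCGCAACT.

5'-ACAGTATATCGCAACT-3'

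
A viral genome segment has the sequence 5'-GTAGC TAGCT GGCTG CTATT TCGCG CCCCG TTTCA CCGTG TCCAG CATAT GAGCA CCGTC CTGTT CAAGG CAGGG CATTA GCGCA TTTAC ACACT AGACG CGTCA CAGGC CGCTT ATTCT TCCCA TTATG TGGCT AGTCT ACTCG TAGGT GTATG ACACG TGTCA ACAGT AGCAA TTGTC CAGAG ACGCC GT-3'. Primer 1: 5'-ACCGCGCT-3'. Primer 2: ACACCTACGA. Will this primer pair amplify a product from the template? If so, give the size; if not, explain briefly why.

No product — primer 1 has no binding site in the template.

Primer 1 (ACCGCGCT) does not match the top strand, and its reverse complement AGCGCGGT does not match either.
With no annealing site for primer 1, no amplification occurs.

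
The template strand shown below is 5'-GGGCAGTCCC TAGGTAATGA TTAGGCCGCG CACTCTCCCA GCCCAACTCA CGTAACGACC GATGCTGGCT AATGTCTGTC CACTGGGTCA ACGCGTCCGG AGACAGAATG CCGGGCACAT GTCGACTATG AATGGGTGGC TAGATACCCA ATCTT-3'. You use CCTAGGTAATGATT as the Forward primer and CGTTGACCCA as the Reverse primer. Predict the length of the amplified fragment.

Forward primer CCTAGGTAATGATT is found on the top strand at positions 9–22.
Taking the reverse complement of CGTTGACCCA gives TGGGTCAACG, found at positions 84–93 on the template; the primer anneals here to the top strand with its 3' end pointing upstream.
Amplicon spans positions 9–93: 85 bp.

85 bp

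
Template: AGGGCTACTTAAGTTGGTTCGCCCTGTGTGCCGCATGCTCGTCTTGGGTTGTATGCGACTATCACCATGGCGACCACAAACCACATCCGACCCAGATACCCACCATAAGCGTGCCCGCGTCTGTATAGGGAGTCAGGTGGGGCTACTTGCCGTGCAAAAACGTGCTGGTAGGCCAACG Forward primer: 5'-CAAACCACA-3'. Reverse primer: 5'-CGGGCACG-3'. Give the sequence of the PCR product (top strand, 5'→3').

Scanning the template, CAAACCACA occurs at positions 77–85; this primer anneals to the bottom strand there with its 3' end pointing downstream.
Reverse complement of the reverse primer: CGTGCCCG. This occurs on the top strand at positions 110–117.
The product is the template from position 77 through 117 (41 bp).

5'-CAAACCACATCCGACCCAGATACCCACCATAAGCGTGCCCG-3'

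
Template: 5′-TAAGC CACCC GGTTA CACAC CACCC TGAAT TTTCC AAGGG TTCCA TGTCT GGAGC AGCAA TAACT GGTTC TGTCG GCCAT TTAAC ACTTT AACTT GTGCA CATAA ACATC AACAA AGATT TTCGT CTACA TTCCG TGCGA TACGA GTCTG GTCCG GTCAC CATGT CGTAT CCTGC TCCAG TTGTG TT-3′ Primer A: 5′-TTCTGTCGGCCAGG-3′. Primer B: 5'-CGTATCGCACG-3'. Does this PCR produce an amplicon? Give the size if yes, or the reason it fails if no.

No product — primer A has no binding site in the template.

Primer A (TTCTGTCGGCCAGG) does not match the top strand, and its reverse complement CCTGGCCGACAGAA does not match either.
With no annealing site for primer A, no amplification occurs.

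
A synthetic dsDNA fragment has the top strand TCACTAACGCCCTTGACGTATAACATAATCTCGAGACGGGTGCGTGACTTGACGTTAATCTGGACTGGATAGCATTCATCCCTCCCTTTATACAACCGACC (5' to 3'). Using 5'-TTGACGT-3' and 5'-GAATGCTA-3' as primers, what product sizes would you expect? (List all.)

The forward primer TTGACGT matches the top strand at positions 13–19, 49–55.
The reverse primer's reverse complement is TAGCATTC, matching at positions 70–77.
Each forward site pairs with the reverse site to give a product ending at position 77: sizes 65, 29 bp.

65 bp, 29 bp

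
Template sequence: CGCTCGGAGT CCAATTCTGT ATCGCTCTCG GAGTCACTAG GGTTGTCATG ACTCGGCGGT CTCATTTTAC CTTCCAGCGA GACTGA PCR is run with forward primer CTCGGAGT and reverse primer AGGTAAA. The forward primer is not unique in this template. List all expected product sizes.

70 bp, 46 bp

The forward primer CTCGGAGT matches the top strand at positions 3–10, 27–34.
The reverse primer's reverse complement is TTTACCT, matching at positions 66–72.
Each forward site pairs with the reverse site to give a product ending at position 72: sizes 70, 46 bp.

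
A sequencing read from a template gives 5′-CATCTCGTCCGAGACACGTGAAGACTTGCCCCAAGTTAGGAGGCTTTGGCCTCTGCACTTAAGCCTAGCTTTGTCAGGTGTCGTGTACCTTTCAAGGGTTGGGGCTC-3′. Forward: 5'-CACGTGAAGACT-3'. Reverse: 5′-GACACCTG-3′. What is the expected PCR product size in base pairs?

Scanning the template, CACGTGAAGACT occurs at positions 15–26; this primer anneals to the bottom strand there with its 3' end pointing downstream.
Reverse complement of the reverse primer: CAGGTGTC. This occurs on the top strand at positions 75–82.
Amplicon spans positions 15–82: 68 bp.

68 bp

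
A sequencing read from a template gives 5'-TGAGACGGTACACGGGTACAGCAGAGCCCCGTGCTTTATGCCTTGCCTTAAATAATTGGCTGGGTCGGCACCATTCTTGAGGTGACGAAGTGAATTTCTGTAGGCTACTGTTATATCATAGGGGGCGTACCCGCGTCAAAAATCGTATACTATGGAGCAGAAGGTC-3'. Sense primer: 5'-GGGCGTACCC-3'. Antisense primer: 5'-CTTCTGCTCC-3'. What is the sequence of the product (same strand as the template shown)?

5'-GGGCGTACCCGCGTCAAAAATCGTATACTATGGAGCAGAAG-3'

The forward primer matches the template at positions 123–132.
The reverse primer's reverse complement is GGAGCAGAAG, which matches the template at positions 154–163.
The product is the template from position 123 through 163 (41 bp).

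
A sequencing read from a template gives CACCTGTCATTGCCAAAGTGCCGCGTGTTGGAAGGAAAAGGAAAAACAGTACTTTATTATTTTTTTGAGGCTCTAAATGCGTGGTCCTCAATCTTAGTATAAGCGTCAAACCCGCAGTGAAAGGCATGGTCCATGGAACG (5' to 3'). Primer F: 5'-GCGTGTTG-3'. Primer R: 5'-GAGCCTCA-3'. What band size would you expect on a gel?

51 bp

Scanning the template, GCGTGTTG occurs at positions 23–30; this primer anneals to the bottom strand there with its 3' end pointing downstream.
The reverse primer's reverse complement is TGAGGCTC, which matches the template at positions 66–73.
Amplicon spans positions 23–73: 51 bp.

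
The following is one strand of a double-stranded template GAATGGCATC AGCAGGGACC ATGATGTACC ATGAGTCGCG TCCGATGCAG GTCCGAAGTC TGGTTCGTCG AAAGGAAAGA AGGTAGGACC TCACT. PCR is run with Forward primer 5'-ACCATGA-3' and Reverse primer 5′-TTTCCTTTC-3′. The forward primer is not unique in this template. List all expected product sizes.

The forward primer ACCATGA matches the top strand at positions 18–24, 28–34.
The reverse primer's reverse complement is GAAAGGAAA, matching at positions 70–78.
Each forward site pairs with the reverse site to give a product ending at position 78: sizes 61, 51 bp.

61 bp, 51 bp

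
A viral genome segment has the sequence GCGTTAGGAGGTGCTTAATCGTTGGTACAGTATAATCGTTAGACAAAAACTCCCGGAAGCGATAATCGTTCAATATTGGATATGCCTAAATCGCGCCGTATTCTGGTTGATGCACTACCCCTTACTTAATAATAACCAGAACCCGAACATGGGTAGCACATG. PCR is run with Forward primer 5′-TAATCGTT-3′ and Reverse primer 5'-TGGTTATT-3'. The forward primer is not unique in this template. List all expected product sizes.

123 bp, 106 bp, 76 bp

The forward primer TAATCGTT matches the top strand at positions 16–23, 33–40, 63–70.
The reverse primer's reverse complement is AATAACCA, matching at positions 131–138.
Each forward site pairs with the reverse site to give a product ending at position 138: sizes 123, 106, 76 bp.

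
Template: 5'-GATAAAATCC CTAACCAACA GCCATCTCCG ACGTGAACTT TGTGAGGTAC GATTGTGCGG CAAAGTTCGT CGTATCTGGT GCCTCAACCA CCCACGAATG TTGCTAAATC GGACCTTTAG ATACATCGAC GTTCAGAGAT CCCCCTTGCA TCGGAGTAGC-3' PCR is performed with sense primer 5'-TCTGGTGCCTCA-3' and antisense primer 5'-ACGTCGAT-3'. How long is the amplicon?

58 bp

The forward primer matches the template at positions 75–86.
Reverse complement of the reverse primer: ATCGACGT. This occurs on the top strand at positions 125–132.
The product runs from position 75 to position 132, so its length is 132 − 75 + 1 = 58 bp.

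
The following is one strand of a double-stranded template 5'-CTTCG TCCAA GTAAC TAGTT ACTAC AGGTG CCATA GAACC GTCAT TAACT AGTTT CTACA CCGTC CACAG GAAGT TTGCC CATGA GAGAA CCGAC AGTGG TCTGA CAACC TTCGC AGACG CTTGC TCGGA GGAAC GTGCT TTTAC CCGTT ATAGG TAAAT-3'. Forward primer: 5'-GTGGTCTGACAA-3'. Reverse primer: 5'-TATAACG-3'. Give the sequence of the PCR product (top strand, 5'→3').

5'-GTGGTCTGACAACCTTCGCAGACGCTTGCTCGGAGGAACGTGCTTTTACCCGTTATA-3'

The forward primer matches the template at positions 97–108.
Taking the reverse complement of TATAACG gives CGTTATA, found at positions 147–153 on the template; the primer anneals here to the top strand with its 3' end pointing upstream.
The product is the template from position 97 through 153 (57 bp).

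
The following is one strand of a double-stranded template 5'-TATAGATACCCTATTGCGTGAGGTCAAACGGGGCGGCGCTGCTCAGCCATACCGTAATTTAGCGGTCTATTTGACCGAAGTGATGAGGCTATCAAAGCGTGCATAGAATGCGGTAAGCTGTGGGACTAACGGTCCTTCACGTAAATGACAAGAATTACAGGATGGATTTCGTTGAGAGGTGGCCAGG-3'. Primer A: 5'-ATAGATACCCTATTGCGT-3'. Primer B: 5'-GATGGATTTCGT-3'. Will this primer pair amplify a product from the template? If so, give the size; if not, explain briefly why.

No product — both primers anneal to the same strand and extend in the same direction.

Primer A (ATAGATACCCTATTGCGT) matches the top strand at positions 2–19 (3' end points downstream).
Primer B (GATGGATTTCGT) also matches the top strand directly, at positions 161–172 — its reverse complement ACGAAATCCATC is not present.
Both primers anneal to the bottom strand with 3' ends pointing the same way, so neither can prime synthesis back toward the other.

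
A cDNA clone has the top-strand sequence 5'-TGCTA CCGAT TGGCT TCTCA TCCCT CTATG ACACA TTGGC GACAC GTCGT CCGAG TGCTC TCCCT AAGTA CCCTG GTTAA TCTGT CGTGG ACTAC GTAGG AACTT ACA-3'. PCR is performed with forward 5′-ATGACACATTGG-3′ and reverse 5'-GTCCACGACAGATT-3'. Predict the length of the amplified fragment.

65 bp

The forward primer matches the template at positions 28–39.
Reverse complement of the reverse primer: AATCTGTCGTGGAC. This occurs on the top strand at positions 79–92.
Amplicon spans positions 28–92: 65 bp.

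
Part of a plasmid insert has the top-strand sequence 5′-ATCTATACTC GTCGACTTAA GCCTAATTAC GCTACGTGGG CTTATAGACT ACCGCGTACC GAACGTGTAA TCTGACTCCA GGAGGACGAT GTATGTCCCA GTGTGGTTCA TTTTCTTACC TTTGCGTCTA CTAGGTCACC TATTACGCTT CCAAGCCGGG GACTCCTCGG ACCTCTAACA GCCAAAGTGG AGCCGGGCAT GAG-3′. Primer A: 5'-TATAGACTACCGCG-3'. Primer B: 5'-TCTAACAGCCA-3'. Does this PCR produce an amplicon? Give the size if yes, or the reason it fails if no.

Primer A (TATAGACTACCGCG) matches the top strand at positions 43–56 (3' end points downstream).
Primer B (TCTAACAGCCA) also matches the top strand directly, at positions 174–184 — its reverse complement TGGCTGTTAGA is not present.
Both primers anneal to the bottom strand with 3' ends pointing the same way, so neither can prime synthesis back toward the other.

No product — both primers anneal to the same strand and extend in the same direction.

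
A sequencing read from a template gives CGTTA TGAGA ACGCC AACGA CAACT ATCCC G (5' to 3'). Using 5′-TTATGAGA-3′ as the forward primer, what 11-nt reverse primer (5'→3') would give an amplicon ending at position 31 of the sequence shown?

5'-CGGGATAGTTG-3'

The forward primer binds at positions 3–10; the product's 3' end on the top strand is position 31.
The reverse primer anneals to the top strand over positions 21–31, i.e. to CAACTATCCCG.
Its sequence written 5'→3' is the reverse complement: CGGGATAGTTG.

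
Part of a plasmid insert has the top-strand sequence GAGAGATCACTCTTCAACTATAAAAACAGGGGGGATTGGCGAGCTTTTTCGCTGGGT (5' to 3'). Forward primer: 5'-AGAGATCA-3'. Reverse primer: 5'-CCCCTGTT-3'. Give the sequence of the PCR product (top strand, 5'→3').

The forward primer matches the template at positions 2–9.
The reverse primer's reverse complement is AACAGGGG, which matches the template at positions 25–32.
The product is the template from position 2 through 32 (31 bp).

5'-AGAGATCACTCTTCAACTATAAAAACAGGGG-3'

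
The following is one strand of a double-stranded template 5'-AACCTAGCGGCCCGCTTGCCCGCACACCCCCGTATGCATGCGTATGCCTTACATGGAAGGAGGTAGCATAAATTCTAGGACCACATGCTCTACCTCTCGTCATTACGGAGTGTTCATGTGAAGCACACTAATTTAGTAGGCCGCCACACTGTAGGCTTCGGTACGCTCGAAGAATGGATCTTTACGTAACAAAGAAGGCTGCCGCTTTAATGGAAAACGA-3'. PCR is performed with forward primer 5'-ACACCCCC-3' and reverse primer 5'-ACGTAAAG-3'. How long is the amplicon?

164 bp

Forward primer ACACCCCC is found on the top strand at positions 24–31.
Taking the reverse complement of ACGTAAAG gives CTTTACGT, found at positions 180–187 on the template; the primer anneals here to the top strand with its 3' end pointing upstream.
Amplicon spans positions 24–187: 164 bp.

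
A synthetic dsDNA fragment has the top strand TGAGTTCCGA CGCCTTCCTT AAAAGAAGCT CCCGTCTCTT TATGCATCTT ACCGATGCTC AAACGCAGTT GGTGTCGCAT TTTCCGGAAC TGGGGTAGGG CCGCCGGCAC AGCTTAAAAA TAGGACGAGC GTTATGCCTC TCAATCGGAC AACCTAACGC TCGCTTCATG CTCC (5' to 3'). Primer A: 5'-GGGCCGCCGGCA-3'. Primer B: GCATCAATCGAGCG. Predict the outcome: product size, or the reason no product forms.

Primer B (GCATCAATCGAGCG) does not match the top strand, and its reverse complement CGCTCGATTGATGC does not match either.
With no annealing site for primer B, no amplification occurs.

No product — primer B has no binding site in the template.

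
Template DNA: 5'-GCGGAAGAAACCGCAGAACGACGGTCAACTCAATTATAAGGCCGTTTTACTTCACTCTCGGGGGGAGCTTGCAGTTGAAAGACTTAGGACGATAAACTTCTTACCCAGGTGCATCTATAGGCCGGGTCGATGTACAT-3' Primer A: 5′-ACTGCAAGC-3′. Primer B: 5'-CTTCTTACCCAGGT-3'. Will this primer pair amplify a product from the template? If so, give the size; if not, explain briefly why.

Primer A (ACTGCAAGC) has reverse complement GCTTGCAGT, which matches the top strand at positions 67–75; primer A anneals to the top strand there with its 3' end pointing upstream toward position 67.
Primer B (CTTCTTACCCAGGT) matches the top strand directly at positions 97–110; it anneals to the bottom strand with its 3' end pointing downstream toward position 110.
The 3' ends diverge (primer A extends toward position 1, primer B toward position 137), so the primers never converge on a shared product.

No product — the primers' 3' ends point away from each other.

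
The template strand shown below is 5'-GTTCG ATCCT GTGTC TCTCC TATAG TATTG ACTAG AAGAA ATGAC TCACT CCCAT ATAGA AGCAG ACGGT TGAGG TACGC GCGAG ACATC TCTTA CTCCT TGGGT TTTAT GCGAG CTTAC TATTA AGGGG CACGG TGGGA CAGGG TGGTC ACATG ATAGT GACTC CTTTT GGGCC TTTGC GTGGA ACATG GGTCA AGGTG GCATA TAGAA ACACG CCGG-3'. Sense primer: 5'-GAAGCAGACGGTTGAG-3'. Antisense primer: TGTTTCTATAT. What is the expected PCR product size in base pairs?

The forward primer matches the template at positions 59–74.
The reverse primer's reverse complement is ATATAGAAACA, which matches the template at positions 203–213.
The product runs from position 59 to position 213, so its length is 213 − 59 + 1 = 155 bp.

155 bp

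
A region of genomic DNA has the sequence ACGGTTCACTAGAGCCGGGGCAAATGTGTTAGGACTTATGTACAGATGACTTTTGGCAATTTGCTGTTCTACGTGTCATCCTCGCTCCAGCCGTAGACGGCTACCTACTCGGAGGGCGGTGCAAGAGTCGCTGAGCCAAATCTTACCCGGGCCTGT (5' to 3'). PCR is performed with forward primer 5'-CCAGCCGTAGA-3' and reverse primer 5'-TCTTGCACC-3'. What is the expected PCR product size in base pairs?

40 bp

The forward primer matches the template at positions 87–97.
Taking the reverse complement of TCTTGCACC gives GGTGCAAGA, found at positions 118–126 on the template; the primer anneals here to the top strand with its 3' end pointing upstream.
The product runs from position 87 to position 126, so its length is 126 − 87 + 1 = 40 bp.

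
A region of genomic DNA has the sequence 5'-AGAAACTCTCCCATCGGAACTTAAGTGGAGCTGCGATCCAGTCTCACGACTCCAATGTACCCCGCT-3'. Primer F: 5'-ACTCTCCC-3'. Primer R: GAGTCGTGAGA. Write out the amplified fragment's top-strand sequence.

5'-ACTCTCCCATCGGAACTTAAGTGGAGCTGCGATCCAGTCTCACGACTC-3'

The forward primer matches the template at positions 5–12.
Reverse complement of the reverse primer: TCTCACGACTC. This occurs on the top strand at positions 42–52.
The product is the template from position 5 through 52 (48 bp).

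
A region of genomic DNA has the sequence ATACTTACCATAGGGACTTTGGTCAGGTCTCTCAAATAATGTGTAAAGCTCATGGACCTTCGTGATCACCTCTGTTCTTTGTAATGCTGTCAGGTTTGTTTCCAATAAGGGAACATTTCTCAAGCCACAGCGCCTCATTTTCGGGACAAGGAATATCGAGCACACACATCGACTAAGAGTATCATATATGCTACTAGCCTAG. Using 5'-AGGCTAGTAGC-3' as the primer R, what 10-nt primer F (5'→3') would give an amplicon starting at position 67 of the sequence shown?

The reverse primer's reverse complement GCTACTAGCCT matches the template at positions 190–200; the product starts at position 67.
The forward primer is identical to the top strand over positions 67–76: CACCTCTGTT.

5'-CACCTCTGTT-3'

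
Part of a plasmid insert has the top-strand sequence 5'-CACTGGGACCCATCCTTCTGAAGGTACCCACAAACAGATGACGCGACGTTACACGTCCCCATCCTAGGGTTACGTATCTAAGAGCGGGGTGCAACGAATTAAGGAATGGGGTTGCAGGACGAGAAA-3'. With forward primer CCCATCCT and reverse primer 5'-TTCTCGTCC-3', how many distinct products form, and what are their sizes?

The forward primer CCCATCCT matches the top strand at positions 9–16, 58–65.
The reverse primer's reverse complement is GGACGAGAA, matching at positions 117–125.
Each forward site pairs with the reverse site to give a product ending at position 125: sizes 117, 68 bp.

Two products: 117 bp, 68 bp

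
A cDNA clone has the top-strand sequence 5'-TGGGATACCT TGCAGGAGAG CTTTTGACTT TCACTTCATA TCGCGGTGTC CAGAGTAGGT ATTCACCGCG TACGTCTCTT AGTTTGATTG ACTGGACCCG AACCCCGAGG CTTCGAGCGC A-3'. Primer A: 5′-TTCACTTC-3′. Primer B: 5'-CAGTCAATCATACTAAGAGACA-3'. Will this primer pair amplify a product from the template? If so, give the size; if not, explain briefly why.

No product — primer B has no binding site in the template.

Primer B (CAGTCAATCATACTAAGAGACA) does not match the top strand, and its reverse complement TGTCTCTTAGTATGATTGACTG does not match either.
With no annealing site for primer B, no amplification occurs.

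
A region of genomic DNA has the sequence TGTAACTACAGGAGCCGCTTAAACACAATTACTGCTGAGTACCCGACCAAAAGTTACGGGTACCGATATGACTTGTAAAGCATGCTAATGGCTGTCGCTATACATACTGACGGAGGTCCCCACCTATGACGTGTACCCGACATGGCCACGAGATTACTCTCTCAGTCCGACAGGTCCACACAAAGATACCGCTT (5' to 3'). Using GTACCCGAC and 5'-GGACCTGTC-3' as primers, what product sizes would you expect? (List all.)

The forward primer GTACCCGAC matches the top strand at positions 39–47, 133–141.
The reverse primer's reverse complement is GACAGGTCC, matching at positions 169–177.
Each forward site pairs with the reverse site to give a product ending at position 177: sizes 139, 45 bp.

139 bp, 45 bp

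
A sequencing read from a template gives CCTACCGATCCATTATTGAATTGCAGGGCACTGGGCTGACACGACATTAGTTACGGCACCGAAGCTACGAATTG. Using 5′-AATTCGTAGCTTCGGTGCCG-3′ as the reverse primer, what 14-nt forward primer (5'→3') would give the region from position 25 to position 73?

The reverse primer's reverse complement CGGCACCGAAGCTACGAATT matches the template at positions 54–73; the product starts at position 25.
The forward primer is identical to the top strand over positions 25–38: AGGGCACTGGGCTG.

5'-AGGGCACTGGGCTG-3'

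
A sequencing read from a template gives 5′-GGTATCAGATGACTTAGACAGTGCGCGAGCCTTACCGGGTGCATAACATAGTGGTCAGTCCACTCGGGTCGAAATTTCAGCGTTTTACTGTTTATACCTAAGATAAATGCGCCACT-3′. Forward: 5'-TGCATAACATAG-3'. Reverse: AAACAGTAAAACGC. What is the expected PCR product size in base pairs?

54 bp

Scanning the template, TGCATAACATAG occurs at positions 40–51; this primer anneals to the bottom strand there with its 3' end pointing downstream.
Reverse complement of the reverse primer: GCGTTTTACTGTTT. This occurs on the top strand at positions 80–93.
Amplicon spans positions 40–93: 54 bp.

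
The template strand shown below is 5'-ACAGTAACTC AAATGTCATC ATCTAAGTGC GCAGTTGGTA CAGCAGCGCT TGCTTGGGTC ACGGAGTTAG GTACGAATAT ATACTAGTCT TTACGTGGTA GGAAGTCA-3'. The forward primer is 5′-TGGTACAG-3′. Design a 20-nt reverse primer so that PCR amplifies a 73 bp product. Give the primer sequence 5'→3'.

The forward primer binds at positions 36–43, so a 73 bp product ends at position 36 + 73 − 1 = 108.
The reverse primer anneals to the top strand over positions 89–108, i.e. to CTTTACGTGGTAGGAAGTCA.
Its sequence written 5'→3' is the reverse complement: TGACTTCCTACCACGTAAAG.

5'-TGACTTCCTACCACGTAAAG-3'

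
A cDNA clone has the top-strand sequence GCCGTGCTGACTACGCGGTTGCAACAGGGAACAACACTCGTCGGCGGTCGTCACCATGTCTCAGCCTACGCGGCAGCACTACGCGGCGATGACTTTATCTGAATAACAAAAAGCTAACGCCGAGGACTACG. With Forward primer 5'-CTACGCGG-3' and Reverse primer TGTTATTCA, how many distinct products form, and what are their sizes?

The forward primer CTACGCGG matches the top strand at positions 11–18, 66–73, 79–86.
The reverse primer's reverse complement is TGAATAACA, matching at positions 100–108.
Each forward site pairs with the reverse site to give a product ending at position 108: sizes 98, 43, 30 bp.

Three products: 98 bp, 43 bp, 30 bp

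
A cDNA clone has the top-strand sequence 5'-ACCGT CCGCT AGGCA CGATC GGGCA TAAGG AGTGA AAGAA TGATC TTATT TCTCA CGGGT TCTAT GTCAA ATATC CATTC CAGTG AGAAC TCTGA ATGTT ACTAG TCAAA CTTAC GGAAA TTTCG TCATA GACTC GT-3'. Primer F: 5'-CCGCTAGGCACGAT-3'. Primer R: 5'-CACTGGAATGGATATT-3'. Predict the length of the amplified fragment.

80 bp

The forward primer matches the template at positions 6–19.
Reverse complement of the reverse primer: AATATCCATTCCAGTG. This occurs on the top strand at positions 70–85.
The product runs from position 6 to position 85, so its length is 85 − 6 + 1 = 80 bp.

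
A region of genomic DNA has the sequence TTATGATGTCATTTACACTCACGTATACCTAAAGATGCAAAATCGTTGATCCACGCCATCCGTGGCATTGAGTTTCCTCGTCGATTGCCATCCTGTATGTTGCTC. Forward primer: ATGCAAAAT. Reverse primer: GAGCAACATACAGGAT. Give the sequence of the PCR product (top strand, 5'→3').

Scanning the template, ATGCAAAAT occurs at positions 35–43; this primer anneals to the bottom strand there with its 3' end pointing downstream.
Taking the reverse complement of GAGCAACATACAGGAT gives ATCCTGTATGTTGCTC, found at positions 90–105 on the template; the primer anneals here to the top strand with its 3' end pointing upstream.
The product is the template from position 35 through 105 (71 bp).

5'-ATGCAAAATCGTTGATCCACGCCATCCGTGGCATTGAGTTTCCTCGTCGATTGCCATCCTGTATGTTGCTC-3'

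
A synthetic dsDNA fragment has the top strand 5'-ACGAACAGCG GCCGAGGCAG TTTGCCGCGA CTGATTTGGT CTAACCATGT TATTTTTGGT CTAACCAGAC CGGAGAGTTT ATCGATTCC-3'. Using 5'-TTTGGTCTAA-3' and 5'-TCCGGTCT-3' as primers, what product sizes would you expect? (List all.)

40 bp, 20 bp

The forward primer TTTGGTCTAA matches the top strand at positions 35–44, 55–64.
The reverse primer's reverse complement is AGACCGGA, matching at positions 67–74.
Each forward site pairs with the reverse site to give a product ending at position 74: sizes 40, 20 bp.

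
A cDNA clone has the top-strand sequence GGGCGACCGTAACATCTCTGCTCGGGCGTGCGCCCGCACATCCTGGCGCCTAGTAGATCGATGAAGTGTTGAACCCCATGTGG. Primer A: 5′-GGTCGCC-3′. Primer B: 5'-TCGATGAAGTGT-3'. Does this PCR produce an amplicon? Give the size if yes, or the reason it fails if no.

No product — the primers' 3' ends point away from each other.

Primer A (GGTCGCC) has reverse complement GGCGACC, which matches the top strand at positions 2–8; primer A anneals to the top strand there with its 3' end pointing upstream toward position 2.
Primer B (TCGATGAAGTGT) matches the top strand directly at positions 58–69; it anneals to the bottom strand with its 3' end pointing downstream toward position 69.
The 3' ends diverge (primer A extends toward position 1, primer B toward position 83), so the primers never converge on a shared product.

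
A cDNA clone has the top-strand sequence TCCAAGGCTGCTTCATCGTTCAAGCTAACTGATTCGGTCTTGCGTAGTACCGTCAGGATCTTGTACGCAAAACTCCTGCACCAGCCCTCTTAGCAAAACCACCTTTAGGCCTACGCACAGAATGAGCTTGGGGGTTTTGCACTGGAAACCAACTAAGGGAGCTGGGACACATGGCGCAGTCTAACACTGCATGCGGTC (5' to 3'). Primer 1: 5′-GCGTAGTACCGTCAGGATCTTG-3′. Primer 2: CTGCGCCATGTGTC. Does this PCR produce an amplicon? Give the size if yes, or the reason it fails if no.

Yes — a 138 bp product.

Primer 1 (GCGTAGTACCGTCAGGATCTTG) matches the top strand at positions 42–63; it acts as a forward primer.
Primer 2's reverse complement is GACACATGGCGCAG, matching the top strand at positions 166–179; it acts as a reverse primer.
The 3' ends face each other across positions 42–179, giving a 138 bp product.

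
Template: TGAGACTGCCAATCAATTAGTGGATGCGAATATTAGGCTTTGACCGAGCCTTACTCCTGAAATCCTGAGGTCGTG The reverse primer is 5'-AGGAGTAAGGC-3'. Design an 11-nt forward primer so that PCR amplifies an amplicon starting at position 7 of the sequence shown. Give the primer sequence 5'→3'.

5'-TGCCAATCAAT-3'

The reverse primer's reverse complement GCCTTACTCCT matches the template at positions 48–58; the product starts at position 7.
The forward primer is identical to the top strand over positions 7–17: TGCCAATCAAT.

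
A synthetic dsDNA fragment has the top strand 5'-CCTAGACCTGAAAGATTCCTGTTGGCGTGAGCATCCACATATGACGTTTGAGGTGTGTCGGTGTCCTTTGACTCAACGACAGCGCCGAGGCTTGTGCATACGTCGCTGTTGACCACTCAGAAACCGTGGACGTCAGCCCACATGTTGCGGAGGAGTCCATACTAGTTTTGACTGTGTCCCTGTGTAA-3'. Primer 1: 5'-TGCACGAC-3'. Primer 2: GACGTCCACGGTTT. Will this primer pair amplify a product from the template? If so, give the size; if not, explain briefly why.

Primer 1 (TGCACGAC) does not match the top strand, and its reverse complement GTCGTGCA does not match either.
With no annealing site for primer 1, no amplification occurs.

No product — primer 1 has no binding site in the template.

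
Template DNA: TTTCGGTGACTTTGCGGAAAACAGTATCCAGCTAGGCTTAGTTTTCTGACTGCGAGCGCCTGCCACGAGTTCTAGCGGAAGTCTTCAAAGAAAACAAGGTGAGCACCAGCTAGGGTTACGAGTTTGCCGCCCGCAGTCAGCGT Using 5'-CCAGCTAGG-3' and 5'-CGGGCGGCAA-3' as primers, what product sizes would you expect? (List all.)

The forward primer CCAGCTAGG matches the top strand at positions 28–36, 106–114.
The reverse primer's reverse complement is TTGCCGCCCG, matching at positions 124–133.
Each forward site pairs with the reverse site to give a product ending at position 133: sizes 106, 28 bp.

106 bp, 28 bp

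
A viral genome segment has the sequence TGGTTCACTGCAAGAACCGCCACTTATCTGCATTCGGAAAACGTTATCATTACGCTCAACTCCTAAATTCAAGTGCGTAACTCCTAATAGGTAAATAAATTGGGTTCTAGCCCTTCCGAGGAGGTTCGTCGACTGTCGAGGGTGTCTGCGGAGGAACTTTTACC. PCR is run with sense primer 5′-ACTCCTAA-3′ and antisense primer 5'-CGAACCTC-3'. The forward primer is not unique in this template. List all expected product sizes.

70 bp, 49 bp

The forward primer ACTCCTAA matches the top strand at positions 59–66, 80–87.
The reverse primer's reverse complement is GAGGTTCG, matching at positions 121–128.
Each forward site pairs with the reverse site to give a product ending at position 128: sizes 70, 49 bp.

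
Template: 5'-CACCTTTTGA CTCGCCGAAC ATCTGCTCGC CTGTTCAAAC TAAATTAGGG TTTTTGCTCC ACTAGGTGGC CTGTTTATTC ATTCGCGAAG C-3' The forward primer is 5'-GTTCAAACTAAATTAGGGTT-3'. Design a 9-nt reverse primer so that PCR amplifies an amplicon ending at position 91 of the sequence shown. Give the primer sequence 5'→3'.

The forward primer binds at positions 33–52; the product's 3' end on the top strand is position 91.
The reverse primer anneals to the top strand over positions 83–91, i.e. to TCGCGAAGC.
Its sequence written 5'→3' is the reverse complement: GCTTCGCGA.

5'-GCTTCGCGA-3'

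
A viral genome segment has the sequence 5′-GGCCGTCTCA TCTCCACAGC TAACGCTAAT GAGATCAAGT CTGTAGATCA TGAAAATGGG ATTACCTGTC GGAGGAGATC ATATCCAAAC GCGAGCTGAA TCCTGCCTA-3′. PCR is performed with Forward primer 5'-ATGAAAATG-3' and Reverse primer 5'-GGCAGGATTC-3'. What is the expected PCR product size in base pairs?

58 bp

Scanning the template, ATGAAAATG occurs at positions 50–58; this primer anneals to the bottom strand there with its 3' end pointing downstream.
Taking the reverse complement of GGCAGGATTC gives GAATCCTGCC, found at positions 98–107 on the template; the primer anneals here to the top strand with its 3' end pointing upstream.
The product runs from position 50 to position 107, so its length is 107 − 50 + 1 = 58 bp.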